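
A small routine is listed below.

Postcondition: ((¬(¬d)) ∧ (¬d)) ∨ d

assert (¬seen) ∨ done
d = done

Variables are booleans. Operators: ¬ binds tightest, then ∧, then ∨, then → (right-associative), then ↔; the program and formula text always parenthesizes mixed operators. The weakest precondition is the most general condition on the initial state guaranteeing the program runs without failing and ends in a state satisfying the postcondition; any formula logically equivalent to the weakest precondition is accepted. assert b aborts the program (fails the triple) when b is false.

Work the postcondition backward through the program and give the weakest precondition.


Working backward. After the program, the postcondition ((¬(¬d)) ∧ (¬d)) ∨ d must hold; in canonical form it is d.
Before d := done: done
Before assert (¬seen) ∨ done: ((¬seen) ∨ done) ∧ done
Answer: WP = ((¬seen) ∨ done) ∧ done


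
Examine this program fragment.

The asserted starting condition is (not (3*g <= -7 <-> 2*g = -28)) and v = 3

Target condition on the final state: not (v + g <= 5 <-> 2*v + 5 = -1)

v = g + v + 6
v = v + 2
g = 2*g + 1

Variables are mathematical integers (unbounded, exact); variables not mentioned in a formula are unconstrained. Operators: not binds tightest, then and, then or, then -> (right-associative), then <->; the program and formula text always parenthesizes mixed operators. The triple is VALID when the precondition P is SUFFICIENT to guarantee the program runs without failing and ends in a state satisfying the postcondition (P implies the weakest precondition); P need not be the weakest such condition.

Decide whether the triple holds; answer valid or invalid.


Working backward. After the program, the postcondition not (v + g <= 5 <-> 2*v + 5 = -1) must hold; in canonical form it is not (g + v <= 5 <-> 2*v = -6).
Before g := 2*g + 1: not (2*g + v <= 4 <-> 2*v = -6)
Before v := v + 2: not (2*g + v <= 2 <-> 2*v = -10)
Before v := g + v + 6: not (3*g + v <= -4 <-> 2*g + 2*v = -22)
The weakest precondition is not (3*g + v <= -4 <-> 2*g + 2*v = -22).
Check whether (not (3*g <= -7 <-> 2*g = -28)) and v = 3 implies it.
Every state satisfying the precondition satisfies the weakest precondition: the implication holds.
Answer: valid


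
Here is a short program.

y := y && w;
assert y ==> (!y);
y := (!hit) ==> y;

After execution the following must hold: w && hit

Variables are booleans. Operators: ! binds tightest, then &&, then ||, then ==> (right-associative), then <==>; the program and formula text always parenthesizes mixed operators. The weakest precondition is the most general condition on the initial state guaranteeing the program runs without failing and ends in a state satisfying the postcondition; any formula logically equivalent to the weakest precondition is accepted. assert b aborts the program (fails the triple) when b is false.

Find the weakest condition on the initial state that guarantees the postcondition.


Working backward. After the program, w && hit must hold.
Before y := (!hit) ==> y: w && hit
Before assert y ==> (!y): (y ==> (!y)) && w && hit
Before y := y && w: ((y && w) ==> (!(y && w))) && w && hit
Answer: WP = ((y && w) ==> (!(y && w))) && w && hit


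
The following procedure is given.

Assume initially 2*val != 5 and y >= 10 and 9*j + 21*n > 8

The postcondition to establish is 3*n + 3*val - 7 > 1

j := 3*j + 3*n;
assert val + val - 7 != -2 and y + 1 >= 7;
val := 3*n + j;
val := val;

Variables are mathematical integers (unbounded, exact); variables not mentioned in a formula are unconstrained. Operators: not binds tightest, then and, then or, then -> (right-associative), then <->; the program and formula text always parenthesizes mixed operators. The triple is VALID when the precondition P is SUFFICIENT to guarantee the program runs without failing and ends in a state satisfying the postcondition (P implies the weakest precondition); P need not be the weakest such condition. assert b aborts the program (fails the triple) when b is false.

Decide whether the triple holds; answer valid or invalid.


Working backward. After the program, the postcondition 3*n + 3*val - 7 > 1 must hold; in canonical form it is 3*n + 3*val > 8.
Before val := val: 3*n + 3*val > 8
Before val := 3*n + j: 3*j + 12*n > 8
Before assert val + val - 7 != -2 and y + 1 >= 7: 2*val != 5 and y >= 6 and 3*j + 12*n > 8
Before j := 3*j + 3*n: 2*val != 5 and y >= 6 and 9*j + 21*n > 8
The weakest precondition is 2*val != 5 and y >= 6 and 9*j + 21*n > 8.
Check whether 2*val != 5 and y >= 10 and 9*j + 21*n > 8 implies it.
Every state satisfying the precondition satisfies the weakest precondition: the implication holds.
Answer: valid


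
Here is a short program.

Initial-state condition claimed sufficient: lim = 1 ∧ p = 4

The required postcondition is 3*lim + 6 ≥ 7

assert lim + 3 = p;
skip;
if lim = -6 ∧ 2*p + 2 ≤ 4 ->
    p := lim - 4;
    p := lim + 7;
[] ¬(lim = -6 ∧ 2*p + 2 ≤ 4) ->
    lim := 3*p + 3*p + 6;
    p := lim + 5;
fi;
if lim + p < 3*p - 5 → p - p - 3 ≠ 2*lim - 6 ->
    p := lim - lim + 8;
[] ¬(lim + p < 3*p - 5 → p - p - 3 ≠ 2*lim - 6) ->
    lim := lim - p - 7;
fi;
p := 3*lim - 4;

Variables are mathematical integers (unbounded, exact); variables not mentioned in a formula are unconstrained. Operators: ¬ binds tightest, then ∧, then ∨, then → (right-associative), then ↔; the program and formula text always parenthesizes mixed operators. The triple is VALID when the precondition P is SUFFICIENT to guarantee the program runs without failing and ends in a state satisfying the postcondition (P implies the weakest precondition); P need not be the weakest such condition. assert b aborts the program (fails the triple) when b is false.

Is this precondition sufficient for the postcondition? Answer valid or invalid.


Working backward. After the program, the postcondition 3*lim + 6 ≥ 7 must hold; in canonical form it is 3*lim ≥ 1.
Before p := 3*lim - 4: 3*lim ≥ 1
Then branch requires 3*lim ≥ 1; else branch requires 3*lim ≥ 3*p + 22.
Before the if: ((lim < 2*p - 5 → 2*lim ≠ 3) → 3*lim ≥ 1) ∧ ((¬(lim < 2*p - 5 → 2*lim ≠ 3)) → 3*lim ≥ 3*p + 22)
Then branch requires ((lim > -9 → 2*lim ≠ 3) → 3*lim ≥ 1) ∧ (lim > -9 → 2*lim ≠ 3); else branch requires ((6*p > -11 → 12*p ≠ -9) → 18*p ≥ -17) ∧ (6*p > -11 → 12*p ≠ -9).
Before the if: ((lim = -6 ∧ 2*p ≤ 2) → (((lim > -9 → 2*lim ≠ 3) → 3*lim ≥ 1) ∧ (lim > -9 → 2*lim ≠ 3))) ∧ ((¬(lim = -6 ∧ 2*p ≤ 2)) → (((6*p > -11 → 12*p ≠ -9) → 18*p ≥ -17) ∧ (6*p > -11 → 12*p ≠ -9)))
Before skip: ((lim = -6 ∧ 2*p ≤ 2) → (((lim > -9 → 2*lim ≠ 3) → 3*lim ≥ 1) ∧ (lim > -9 → 2*lim ≠ 3))) ∧ ((¬(lim = -6 ∧ 2*p ≤ 2)) → (((6*p > -11 → 12*p ≠ -9) → 18*p ≥ -17) ∧ (6*p > -11 → 12*p ≠ -9)))
Before assert lim + 3 = p: lim = p - 3 ∧ ((lim = -6 ∧ 2*p ≤ 2) → (((lim > -9 → 2*lim ≠ 3) → 3*lim ≥ 1) ∧ (lim > -9 → 2*lim ≠ 3))) ∧ ((¬(lim = -6 ∧ 2*p ≤ 2)) → (((6*p > -11 → 12*p ≠ -9) → 18*p ≥ -17) ∧ (6*p > -11 → 12*p ≠ -9)))
The weakest precondition is lim = p - 3 ∧ ((lim = -6 ∧ 2*p ≤ 2) → (((lim > -9 → 2*lim ≠ 3) → 3*lim ≥ 1) ∧ (lim > -9 → 2*lim ≠ 3))) ∧ ((¬(lim = -6 ∧ 2*p ≤ 2)) → (((6*p > -11 → 12*p ≠ -9) → 18*p ≥ -17) ∧ (6*p > -11 → 12*p ≠ -9))).
Check whether lim = 1 ∧ p = 4 implies it.
Every state satisfying the precondition satisfies the weakest precondition: the implication holds.
Answer: valid


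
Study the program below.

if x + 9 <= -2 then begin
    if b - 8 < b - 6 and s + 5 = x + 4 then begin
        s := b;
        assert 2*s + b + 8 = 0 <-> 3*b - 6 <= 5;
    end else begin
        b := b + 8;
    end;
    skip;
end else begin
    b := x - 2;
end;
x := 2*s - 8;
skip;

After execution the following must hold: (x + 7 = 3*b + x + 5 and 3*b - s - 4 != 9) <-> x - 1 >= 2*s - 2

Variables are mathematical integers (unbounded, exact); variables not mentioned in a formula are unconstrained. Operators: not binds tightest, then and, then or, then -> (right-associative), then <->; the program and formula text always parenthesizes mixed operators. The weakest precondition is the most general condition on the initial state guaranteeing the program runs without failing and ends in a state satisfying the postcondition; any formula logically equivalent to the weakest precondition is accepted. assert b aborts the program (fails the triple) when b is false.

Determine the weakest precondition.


Working backward. After the program, the postcondition (x + 7 = 3*b + x + 5 and 3*b - s - 4 != 9) <-> x - 1 >= 2*s - 2 must hold; in canonical form it is (3*b = 2 and 3*b != s + 13) <-> x >= 2*s - 1.
Before skip: (3*b = 2 and 3*b != s + 13) <-> x >= 2*s - 1
Before x := 2*s - 8: not (3*b = 2 and 3*b != s + 13)
Then branch requires (s = x - 1 -> ((3*b = -8 <-> 3*b <= 11) and (not (3*b = 2 and 2*b != 13)))) and ((not (s = x - 1)) -> (not (3*b = -22 and 3*b != s - 11))); else branch requires not (3*x = 8 and 3*x != s + 19).
Before the if: (x <= -11 -> ((s = x - 1 -> ((3*b = -8 <-> 3*b <= 11) and (not (3*b = 2 and 2*b != 13)))) and ((not (s = x - 1)) -> (not (3*b = -22 and 3*b != s - 11))))) and ((not (x <= -11)) -> (not (3*x = 8 and 3*x != s + 19)))
Answer: WP = (x <= -11 -> ((s = x - 1 -> ((3*b = -8 <-> 3*b <= 11) and (not (3*b = 2 and 2*b != 13)))) and ((not (s = x - 1)) -> (not (3*b = -22 and 3*b != s - 11))))) and ((not (x <= -11)) -> (not (3*x = 8 and 3*x != s + 19)))


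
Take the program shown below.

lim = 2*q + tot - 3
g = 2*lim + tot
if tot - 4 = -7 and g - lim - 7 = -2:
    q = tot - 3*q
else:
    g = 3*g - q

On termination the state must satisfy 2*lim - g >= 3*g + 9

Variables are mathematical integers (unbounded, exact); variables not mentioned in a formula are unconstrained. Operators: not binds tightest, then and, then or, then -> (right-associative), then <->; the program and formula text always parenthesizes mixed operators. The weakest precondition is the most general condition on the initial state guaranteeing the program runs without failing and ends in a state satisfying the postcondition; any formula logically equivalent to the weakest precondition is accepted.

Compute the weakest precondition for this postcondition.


Working backward. After the program, the postcondition 2*lim - g >= 3*g + 9 must hold; in canonical form it is 2*lim >= 4*g + 9.
Then branch requires 2*lim >= 4*g + 9; else branch requires 2*lim + 4*q >= 12*g + 9.
Before the if: ((tot = -3 and g = lim + 5) -> 2*lim >= 4*g + 9) and ((not (tot = -3 and g = lim + 5)) -> 2*lim + 4*q >= 12*g + 9)
Before g := 2*lim + tot: ((tot = -3 and lim + tot = 5) -> 6*lim + 4*tot <= -9) and ((not (tot = -3 and lim + tot = 5)) -> 4*q >= 22*lim + 12*tot + 9)
Before lim := 2*q + tot - 3: ((tot = -3 and 2*q + 2*tot = 8) -> 12*q + 10*tot <= 9) and ((not (tot = -3 and 2*q + 2*tot = 8)) -> 40*q + 34*tot <= 57)
Answer: WP = ((tot = -3 and 2*q + 2*tot = 8) -> 12*q + 10*tot <= 9) and ((not (tot = -3 and 2*q + 2*tot = 8)) -> 40*q + 34*tot <= 57)


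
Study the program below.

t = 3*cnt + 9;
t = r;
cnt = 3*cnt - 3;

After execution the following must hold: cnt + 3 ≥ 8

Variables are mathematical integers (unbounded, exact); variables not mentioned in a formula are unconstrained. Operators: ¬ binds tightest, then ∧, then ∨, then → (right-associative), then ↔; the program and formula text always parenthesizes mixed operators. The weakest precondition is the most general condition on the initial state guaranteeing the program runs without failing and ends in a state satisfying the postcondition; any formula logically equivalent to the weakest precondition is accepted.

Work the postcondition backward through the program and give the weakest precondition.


Working backward. After the program, the postcondition cnt + 3 ≥ 8 must hold; in canonical form it is cnt ≥ 5.
Before cnt := 3*cnt - 3: 3*cnt ≥ 8
Before t := r: 3*cnt ≥ 8
Before t := 3*cnt + 9: 3*cnt ≥ 8
Answer: WP = 3*cnt ≥ 8


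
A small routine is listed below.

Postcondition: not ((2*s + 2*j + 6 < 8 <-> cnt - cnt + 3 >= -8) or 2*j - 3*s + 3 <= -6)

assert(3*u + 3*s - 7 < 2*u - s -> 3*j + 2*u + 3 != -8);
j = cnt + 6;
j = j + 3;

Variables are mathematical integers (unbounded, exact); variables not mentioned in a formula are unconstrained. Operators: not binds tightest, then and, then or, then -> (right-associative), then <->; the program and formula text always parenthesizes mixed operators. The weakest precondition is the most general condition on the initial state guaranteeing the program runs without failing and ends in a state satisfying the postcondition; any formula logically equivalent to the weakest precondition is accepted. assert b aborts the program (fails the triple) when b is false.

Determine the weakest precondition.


Working backward. After the program, the postcondition not ((2*s + 2*j + 6 < 8 <-> cnt - cnt + 3 >= -8) or 2*j - 3*s + 3 <= -6) must hold; in canonical form it is not (2*j + 2*s < 2 or 2*j <= 3*s - 9).
Before j := j + 3: not (2*j + 2*s < -4 or 2*j <= 3*s - 15)
Before j := cnt + 6: not (2*cnt + 2*s < -16 or 2*cnt <= 3*s - 27)
Before assert 3*u + 3*s - 7 < 2*u - s -> 3*j + 2*u + 3 != -8: (4*s + u < 7 -> 3*j + 2*u != -11) and (not (2*cnt + 2*s < -16 or 2*cnt <= 3*s - 27))
Answer: WP = (4*s + u < 7 -> 3*j + 2*u != -11) and (not (2*cnt + 2*s < -16 or 2*cnt <= 3*s - 27))


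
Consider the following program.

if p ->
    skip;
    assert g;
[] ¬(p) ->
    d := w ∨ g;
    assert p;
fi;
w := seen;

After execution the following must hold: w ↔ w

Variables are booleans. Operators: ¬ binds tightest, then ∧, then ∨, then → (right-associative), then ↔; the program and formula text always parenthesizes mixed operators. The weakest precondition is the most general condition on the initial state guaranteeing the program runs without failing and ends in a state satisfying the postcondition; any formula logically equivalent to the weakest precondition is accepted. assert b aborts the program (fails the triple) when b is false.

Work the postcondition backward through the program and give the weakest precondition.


Working backward. After the program, the postcondition w ↔ w must hold; in canonical form it is true.
Before w := seen: true
Then branch requires g; else branch requires p.
Before the if: (p → g) ∧ ((¬p) → p)
Answer: WP = (p → g) ∧ ((¬p) → p)


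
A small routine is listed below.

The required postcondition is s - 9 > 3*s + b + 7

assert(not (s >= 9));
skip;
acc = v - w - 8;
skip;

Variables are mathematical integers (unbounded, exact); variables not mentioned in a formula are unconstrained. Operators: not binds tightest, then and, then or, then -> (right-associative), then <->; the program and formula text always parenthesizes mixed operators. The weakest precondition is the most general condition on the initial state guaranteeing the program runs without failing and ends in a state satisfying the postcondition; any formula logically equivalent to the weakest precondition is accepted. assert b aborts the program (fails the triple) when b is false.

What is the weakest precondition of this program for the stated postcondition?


Working backward. After the program, the postcondition s - 9 > 3*s + b + 7 must hold; in canonical form it is b + 2*s < -16.
Before skip: b + 2*s < -16
Before acc := v - w - 8: b + 2*s < -16
Before skip: b + 2*s < -16
Before assert not (s >= 9): (not (s >= 9)) and b + 2*s < -16
Answer: WP = (not (s >= 9)) and b + 2*s < -16


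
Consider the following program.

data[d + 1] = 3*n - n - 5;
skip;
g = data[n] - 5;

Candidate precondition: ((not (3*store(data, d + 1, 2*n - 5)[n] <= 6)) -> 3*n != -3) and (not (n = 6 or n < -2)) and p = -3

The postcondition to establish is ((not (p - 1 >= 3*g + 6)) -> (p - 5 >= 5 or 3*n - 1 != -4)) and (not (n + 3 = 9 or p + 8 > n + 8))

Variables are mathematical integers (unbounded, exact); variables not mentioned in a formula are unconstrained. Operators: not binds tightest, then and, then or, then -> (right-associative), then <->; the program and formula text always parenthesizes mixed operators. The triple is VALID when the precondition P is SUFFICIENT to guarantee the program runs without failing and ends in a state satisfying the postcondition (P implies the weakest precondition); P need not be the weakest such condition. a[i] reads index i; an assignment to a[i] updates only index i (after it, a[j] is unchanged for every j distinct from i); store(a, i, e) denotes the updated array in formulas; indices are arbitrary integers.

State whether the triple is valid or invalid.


Working backward. After the program, the postcondition ((not (p - 1 >= 3*g + 6)) -> (p - 5 >= 5 or 3*n - 1 != -4)) and (not (n + 3 = 9 or p + 8 > n + 8)) must hold; in canonical form it is ((not (p >= 3*g + 7)) -> (p >= 10 or 3*n != -3)) and (not (n = 6 or p > n)).
Before g := data[n] - 5: ((not (p >= 3*data[n] - 8)) -> (p >= 10 or 3*n != -3)) and (not (n = 6 or p > n))
Before skip: ((not (p >= 3*data[n] - 8)) -> (p >= 10 or 3*n != -3)) and (not (n = 6 or p > n))
Before data[d + 1] := 3*n - n - 5: ((not (p >= 3*store(data, d + 1, 2*n - 5)[n] - 8)) -> (p >= 10 or 3*n != -3)) and (not (n = 6 or p > n))
The weakest precondition is ((not (p >= 3*store(data, d + 1, 2*n - 5)[n] - 8)) -> (p >= 10 or 3*n != -3)) and (not (n = 6 or p > n)).
Check whether ((not (3*store(data, d + 1, 2*n - 5)[n] <= 6)) -> 3*n != -3) and (not (n = 6 or n < -2)) and p = -3 implies it.
Countermodel: at the initial state d = 3, data = {[-1] = 2, [4] = 3, elsewhere 3}, n = -1, p = -3, the precondition holds but the weakest precondition fails.
Answer: invalid


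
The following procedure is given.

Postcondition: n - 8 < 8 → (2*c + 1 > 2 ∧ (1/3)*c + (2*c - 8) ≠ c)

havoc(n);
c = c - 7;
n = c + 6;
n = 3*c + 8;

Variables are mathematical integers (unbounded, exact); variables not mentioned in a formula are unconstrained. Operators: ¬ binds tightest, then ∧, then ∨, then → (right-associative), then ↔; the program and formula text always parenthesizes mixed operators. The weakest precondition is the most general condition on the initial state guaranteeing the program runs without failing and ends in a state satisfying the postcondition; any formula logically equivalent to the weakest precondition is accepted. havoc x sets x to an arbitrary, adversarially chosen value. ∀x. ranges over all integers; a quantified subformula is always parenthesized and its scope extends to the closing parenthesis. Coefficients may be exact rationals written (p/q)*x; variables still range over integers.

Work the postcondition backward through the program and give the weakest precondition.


Working backward. After the program, the postcondition n - 8 < 8 → (2*c + 1 > 2 ∧ (1/3)*c + (2*c - 8) ≠ c) must hold; in canonical form it is n < 16 → (2*c > 1 ∧ (4/3)*c ≠ 8).
Before n := 3*c + 8: 3*c < 8 → (2*c > 1 ∧ (4/3)*c ≠ 8)
Before n := c + 6: 3*c < 8 → (2*c > 1 ∧ (4/3)*c ≠ 8)
Before c := c - 7: 3*c < 29 → (2*c > 15 ∧ (4/3)*c ≠ 52/3)
Before havoc n: 3*c < 29 → (2*c > 15 ∧ (4/3)*c ≠ 52/3)
Answer: WP = 3*c < 29 → (2*c > 15 ∧ (4/3)*c ≠ 52/3)


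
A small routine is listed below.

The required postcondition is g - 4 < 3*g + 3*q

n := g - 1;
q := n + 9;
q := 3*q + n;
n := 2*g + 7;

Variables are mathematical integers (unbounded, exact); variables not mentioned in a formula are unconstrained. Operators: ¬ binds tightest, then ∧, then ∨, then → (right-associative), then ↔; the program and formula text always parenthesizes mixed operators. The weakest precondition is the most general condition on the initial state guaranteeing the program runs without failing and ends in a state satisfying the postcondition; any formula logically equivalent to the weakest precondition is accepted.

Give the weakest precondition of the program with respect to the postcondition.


Working backward. After the program, the postcondition g - 4 < 3*g + 3*q must hold; in canonical form it is 2*g + 3*q > -4.
Before n := 2*g + 7: 2*g + 3*q > -4
Before q := 3*q + n: 2*g + 3*n + 9*q > -4
Before q := n + 9: 2*g + 12*n > -85
Before n := g - 1: 14*g > -73
Answer: WP = 14*g > -73


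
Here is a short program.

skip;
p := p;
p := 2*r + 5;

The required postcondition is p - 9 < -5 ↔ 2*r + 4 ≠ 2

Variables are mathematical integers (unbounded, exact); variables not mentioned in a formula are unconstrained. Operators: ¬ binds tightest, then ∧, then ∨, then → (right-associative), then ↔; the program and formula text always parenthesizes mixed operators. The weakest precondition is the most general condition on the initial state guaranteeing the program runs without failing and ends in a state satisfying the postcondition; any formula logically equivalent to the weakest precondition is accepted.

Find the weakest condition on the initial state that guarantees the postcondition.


Working backward. After the program, the postcondition p - 9 < -5 ↔ 2*r + 4 ≠ 2 must hold; in canonical form it is p < 4 ↔ 2*r ≠ -2.
Before p := 2*r + 5: 2*r < -1 ↔ 2*r ≠ -2
Before p := p: 2*r < -1 ↔ 2*r ≠ -2
Before skip: 2*r < -1 ↔ 2*r ≠ -2
Answer: WP = 2*r < -1 ↔ 2*r ≠ -2


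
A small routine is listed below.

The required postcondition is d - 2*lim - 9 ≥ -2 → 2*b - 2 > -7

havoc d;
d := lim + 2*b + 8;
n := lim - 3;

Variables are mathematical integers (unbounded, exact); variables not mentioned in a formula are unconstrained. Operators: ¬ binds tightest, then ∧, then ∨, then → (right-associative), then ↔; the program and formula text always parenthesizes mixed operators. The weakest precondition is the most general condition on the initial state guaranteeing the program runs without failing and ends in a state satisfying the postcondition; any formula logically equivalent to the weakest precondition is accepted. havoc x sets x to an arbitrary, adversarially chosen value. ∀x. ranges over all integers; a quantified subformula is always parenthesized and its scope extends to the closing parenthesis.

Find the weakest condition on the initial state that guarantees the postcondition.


Working backward. After the program, the postcondition d - 2*lim - 9 ≥ -2 → 2*b - 2 > -7 must hold; in canonical form it is d ≥ 2*lim + 7 → 2*b > -5.
Before n := lim - 3: d ≥ 2*lim + 7 → 2*b > -5
Before d := lim + 2*b + 8: 2*b ≥ lim - 1 → 2*b > -5
Before havoc d: 2*b ≥ lim - 1 → 2*b > -5
Answer: WP = 2*b ≥ lim - 1 → 2*b > -5


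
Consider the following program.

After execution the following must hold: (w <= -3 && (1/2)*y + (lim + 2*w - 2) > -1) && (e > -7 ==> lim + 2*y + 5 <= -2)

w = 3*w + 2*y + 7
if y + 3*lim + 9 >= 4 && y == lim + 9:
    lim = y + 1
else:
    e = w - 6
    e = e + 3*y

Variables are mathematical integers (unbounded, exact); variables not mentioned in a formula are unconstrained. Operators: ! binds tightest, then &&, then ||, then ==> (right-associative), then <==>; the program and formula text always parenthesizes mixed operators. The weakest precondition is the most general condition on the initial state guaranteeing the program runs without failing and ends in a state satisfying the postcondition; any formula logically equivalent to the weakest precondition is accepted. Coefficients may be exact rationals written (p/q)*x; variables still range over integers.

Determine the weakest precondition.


Working backward. After the program, the postcondition (w <= -3 && (1/2)*y + (lim + 2*w - 2) > -1) && (e > -7 ==> lim + 2*y + 5 <= -2) must hold; in canonical form it is w <= -3 && lim + 2*w + (1/2)*y > 1 && (e > -7 ==> lim + 2*y <= -7).
Then branch requires w <= -3 && 2*w + (3/2)*y > 0 && (e > -7 ==> 3*y <= -8); else branch requires w <= -3 && lim + 2*w + (1/2)*y > 1 && (w + 3*y > -1 ==> lim + 2*y <= -7).
Before the if: ((3*lim + y >= -5 && y == lim + 9) ==> (w <= -3 && 2*w + (3/2)*y > 0 && (e > -7 ==> 3*y <= -8))) && ((!(3*lim + y >= -5 && y == lim + 9)) ==> (w <= -3 && lim + 2*w + (1/2)*y > 1 && (w + 3*y > -1 ==> lim + 2*y <= -7)))
Before w := 3*w + 2*y + 7: ((3*lim + y >= -5 && y == lim + 9) ==> (3*w + 2*y <= -10 && 6*w + (11/2)*y > -14 && (e > -7 ==> 3*y <= -8))) && ((!(3*lim + y >= -5 && y == lim + 9)) ==> (3*w + 2*y <= -10 && lim + 6*w + (9/2)*y > -13 && (3*w + 5*y > -8 ==> lim + 2*y <= -7)))
Answer: WP = ((3*lim + y >= -5 && y == lim + 9) ==> (3*w + 2*y <= -10 && 6*w + (11/2)*y > -14 && (e > -7 ==> 3*y <= -8))) && ((!(3*lim + y >= -5 && y == lim + 9)) ==> (3*w + 2*y <= -10 && lim + 6*w + (9/2)*y > -13 && (3*w + 5*y > -8 ==> lim + 2*y <= -7)))


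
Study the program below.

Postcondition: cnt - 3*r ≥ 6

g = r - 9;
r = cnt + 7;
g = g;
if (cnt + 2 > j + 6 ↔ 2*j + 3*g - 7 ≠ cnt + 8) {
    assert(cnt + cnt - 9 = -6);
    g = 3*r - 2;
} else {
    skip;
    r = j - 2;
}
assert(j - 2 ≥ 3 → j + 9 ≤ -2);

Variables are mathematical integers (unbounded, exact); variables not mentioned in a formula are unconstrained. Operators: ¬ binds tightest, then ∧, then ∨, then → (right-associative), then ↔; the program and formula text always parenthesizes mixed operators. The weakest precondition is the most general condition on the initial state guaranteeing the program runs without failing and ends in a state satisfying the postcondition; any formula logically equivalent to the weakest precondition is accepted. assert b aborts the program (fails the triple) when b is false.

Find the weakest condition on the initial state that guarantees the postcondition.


Working backward. After the program, the postcondition cnt - 3*r ≥ 6 must hold; in canonical form it is cnt ≥ 3*r + 6.
Before assert j - 2 ≥ 3 → j + 9 ≤ -2: (j ≥ 5 → j ≤ -11) ∧ cnt ≥ 3*r + 6
Then branch requires 2*cnt = 3 ∧ (j ≥ 5 → j ≤ -11) ∧ cnt ≥ 3*r + 6; else branch requires (j ≥ 5 → j ≤ -11) ∧ cnt ≥ 3*j.
Before the if: ((cnt > j + 4 ↔ 3*g + 2*j ≠ cnt + 15) → (2*cnt = 3 ∧ (j ≥ 5 → j ≤ -11) ∧ cnt ≥ 3*r + 6)) ∧ ((¬(cnt > j + 4 ↔ 3*g + 2*j ≠ cnt + 15)) → ((j ≥ 5 → j ≤ -11) ∧ cnt ≥ 3*j))
Before g := g: ((cnt > j + 4 ↔ 3*g + 2*j ≠ cnt + 15) → (2*cnt = 3 ∧ (j ≥ 5 → j ≤ -11) ∧ cnt ≥ 3*r + 6)) ∧ ((¬(cnt > j + 4 ↔ 3*g + 2*j ≠ cnt + 15)) → ((j ≥ 5 → j ≤ -11) ∧ cnt ≥ 3*j))
Before r := cnt + 7: ((cnt > j + 4 ↔ 3*g + 2*j ≠ cnt + 15) → (2*cnt = 3 ∧ (j ≥ 5 → j ≤ -11) ∧ 2*cnt ≤ -27)) ∧ ((¬(cnt > j + 4 ↔ 3*g + 2*j ≠ cnt + 15)) → ((j ≥ 5 → j ≤ -11) ∧ cnt ≥ 3*j))
Before g := r - 9: ((cnt > j + 4 ↔ 2*j + 3*r ≠ cnt + 42) → (2*cnt = 3 ∧ (j ≥ 5 → j ≤ -11) ∧ 2*cnt ≤ -27)) ∧ ((¬(cnt > j + 4 ↔ 2*j + 3*r ≠ cnt + 42)) → ((j ≥ 5 → j ≤ -11) ∧ cnt ≥ 3*j))
Answer: WP = ((cnt > j + 4 ↔ 2*j + 3*r ≠ cnt + 42) → (2*cnt = 3 ∧ (j ≥ 5 → j ≤ -11) ∧ 2*cnt ≤ -27)) ∧ ((¬(cnt > j + 4 ↔ 2*j + 3*r ≠ cnt + 42)) → ((j ≥ 5 → j ≤ -11) ∧ cnt ≥ 3*j))


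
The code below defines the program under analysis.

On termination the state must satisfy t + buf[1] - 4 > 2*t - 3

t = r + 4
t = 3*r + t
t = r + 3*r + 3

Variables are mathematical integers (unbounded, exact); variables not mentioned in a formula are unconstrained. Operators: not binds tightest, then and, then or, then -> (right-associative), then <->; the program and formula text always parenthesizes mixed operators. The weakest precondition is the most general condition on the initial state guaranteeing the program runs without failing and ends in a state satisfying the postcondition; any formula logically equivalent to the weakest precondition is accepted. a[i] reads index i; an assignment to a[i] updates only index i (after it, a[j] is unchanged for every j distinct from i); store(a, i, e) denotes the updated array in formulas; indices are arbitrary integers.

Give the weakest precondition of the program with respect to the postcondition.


Working backward. After the program, the postcondition t + buf[1] - 4 > 2*t - 3 must hold; in canonical form it is buf[1] > t + 1.
Before t := r + 3*r + 3: buf[1] > 4*r + 4
Before t := 3*r + t: buf[1] > 4*r + 4
Before t := r + 4: buf[1] > 4*r + 4
Answer: WP = buf[1] > 4*r + 4


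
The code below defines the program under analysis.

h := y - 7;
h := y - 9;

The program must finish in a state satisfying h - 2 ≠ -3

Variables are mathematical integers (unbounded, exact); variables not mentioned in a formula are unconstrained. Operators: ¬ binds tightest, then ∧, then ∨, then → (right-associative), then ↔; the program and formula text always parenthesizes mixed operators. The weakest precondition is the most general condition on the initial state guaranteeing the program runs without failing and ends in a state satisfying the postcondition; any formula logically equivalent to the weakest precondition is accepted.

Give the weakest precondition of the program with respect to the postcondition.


Working backward. After the program, the postcondition h - 2 ≠ -3 must hold; in canonical form it is h ≠ -1.
Before h := y - 9: y ≠ 8
Before h := y - 7: y ≠ 8
Answer: WP = y ≠ 8


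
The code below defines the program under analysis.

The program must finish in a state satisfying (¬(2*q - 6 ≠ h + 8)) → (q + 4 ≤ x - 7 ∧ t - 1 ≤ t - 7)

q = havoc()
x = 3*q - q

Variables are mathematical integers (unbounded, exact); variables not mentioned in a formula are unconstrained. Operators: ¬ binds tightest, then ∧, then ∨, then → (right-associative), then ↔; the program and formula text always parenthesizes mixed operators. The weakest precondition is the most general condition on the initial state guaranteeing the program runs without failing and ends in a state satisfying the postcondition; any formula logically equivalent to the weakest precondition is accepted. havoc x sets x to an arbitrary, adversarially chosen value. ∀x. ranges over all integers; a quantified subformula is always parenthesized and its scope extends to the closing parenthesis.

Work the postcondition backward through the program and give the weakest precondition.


Working backward. After the program, the postcondition (¬(2*q - 6 ≠ h + 8)) → (q + 4 ≤ x - 7 ∧ t - 1 ≤ t - 7) must hold; in canonical form it is 2*q ≠ h + 14.
Before x := 3*q - q: 2*q ≠ h + 14
Before havoc q: ∀q_1. 2*q_1 ≠ h + 14
Answer: WP = ∀q_1. 2*q_1 ≠ h + 14


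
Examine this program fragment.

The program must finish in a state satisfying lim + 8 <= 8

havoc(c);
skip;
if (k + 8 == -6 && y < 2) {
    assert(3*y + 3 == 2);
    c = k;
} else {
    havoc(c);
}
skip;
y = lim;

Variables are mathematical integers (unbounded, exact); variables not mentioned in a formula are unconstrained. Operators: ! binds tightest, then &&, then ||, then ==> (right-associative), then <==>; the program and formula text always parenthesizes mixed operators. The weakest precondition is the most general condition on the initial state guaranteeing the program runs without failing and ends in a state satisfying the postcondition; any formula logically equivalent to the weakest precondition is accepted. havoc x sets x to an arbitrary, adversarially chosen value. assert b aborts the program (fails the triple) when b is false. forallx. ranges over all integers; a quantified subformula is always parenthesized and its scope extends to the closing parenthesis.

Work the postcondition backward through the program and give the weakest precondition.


Working backward. After the program, the postcondition lim + 8 <= 8 must hold; in canonical form it is lim <= 0.
Before y := lim: lim <= 0
Before skip: lim <= 0
Then branch requires 3*y == -1 && lim <= 0; else branch requires lim <= 0.
Before the if: ((k == -14 && y < 2) ==> (3*y == -1 && lim <= 0)) && ((!(k == -14 && y < 2)) ==> lim <= 0)
Before skip: ((k == -14 && y < 2) ==> (3*y == -1 && lim <= 0)) && ((!(k == -14 && y < 2)) ==> lim <= 0)
Before havoc c: ((k == -14 && y < 2) ==> (3*y == -1 && lim <= 0)) && ((!(k == -14 && y < 2)) ==> lim <= 0)
Answer: WP = ((k == -14 && y < 2) ==> (3*y == -1 && lim <= 0)) && ((!(k == -14 && y < 2)) ==> lim <= 0)


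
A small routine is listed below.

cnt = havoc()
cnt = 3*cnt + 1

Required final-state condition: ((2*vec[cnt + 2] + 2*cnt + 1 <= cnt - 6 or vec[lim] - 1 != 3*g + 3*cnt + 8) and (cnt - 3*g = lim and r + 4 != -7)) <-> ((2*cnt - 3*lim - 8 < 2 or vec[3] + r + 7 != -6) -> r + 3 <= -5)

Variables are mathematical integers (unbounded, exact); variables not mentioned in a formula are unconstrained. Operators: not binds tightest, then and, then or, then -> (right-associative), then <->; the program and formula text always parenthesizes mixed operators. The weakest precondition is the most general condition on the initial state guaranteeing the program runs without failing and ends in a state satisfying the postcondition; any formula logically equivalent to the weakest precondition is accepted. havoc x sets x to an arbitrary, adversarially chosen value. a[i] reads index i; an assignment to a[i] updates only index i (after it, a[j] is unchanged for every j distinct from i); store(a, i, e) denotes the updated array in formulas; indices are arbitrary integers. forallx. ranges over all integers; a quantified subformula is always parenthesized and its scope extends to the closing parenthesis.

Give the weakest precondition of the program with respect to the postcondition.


Working backward. After the program, the postcondition ((2*vec[cnt + 2] + 2*cnt + 1 <= cnt - 6 or vec[lim] - 1 != 3*g + 3*cnt + 8) and (cnt - 3*g = lim and r + 4 != -7)) <-> ((2*cnt - 3*lim - 8 < 2 or vec[3] + r + 7 != -6) -> r + 3 <= -5) must hold; in canonical form it is ((2*vec[cnt + 2] + cnt <= -7 or vec[lim] != 3*cnt + 3*g + 9) and cnt = 3*g + lim and r != -11) <-> ((2*cnt < 3*lim + 10 or vec[3] + r != -13) -> r <= -8).
Before cnt := 3*cnt + 1: ((2*vec[3*cnt + 3] + 3*cnt <= -8 or vec[lim] != 9*cnt + 3*g + 12) and 3*cnt = 3*g + lim - 1 and r != -11) <-> ((6*cnt < 3*lim + 8 or vec[3] + r != -13) -> r <= -8)
Before havoc cnt: forall cnt_1. (((2*vec[3*cnt_1 + 3] + 3*cnt_1 <= -8 or vec[lim] != 9*cnt_1 + 3*g + 12) and 3*cnt_1 = 3*g + lim - 1 and r != -11) <-> ((6*cnt_1 < 3*lim + 8 or vec[3] + r != -13) -> r <= -8))
Answer: WP = forall cnt_1. (((2*vec[3*cnt_1 + 3] + 3*cnt_1 <= -8 or vec[lim] != 9*cnt_1 + 3*g + 12) and 3*cnt_1 = 3*g + lim - 1 and r != -11) <-> ((6*cnt_1 < 3*lim + 8 or vec[3] + r != -13) -> r <= -8))


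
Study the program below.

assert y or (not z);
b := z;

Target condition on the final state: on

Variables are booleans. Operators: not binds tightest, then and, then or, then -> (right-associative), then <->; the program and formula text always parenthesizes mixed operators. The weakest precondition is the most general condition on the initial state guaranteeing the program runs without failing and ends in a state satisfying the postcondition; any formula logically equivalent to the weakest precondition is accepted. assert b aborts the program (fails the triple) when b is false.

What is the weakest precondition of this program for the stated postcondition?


Working backward. After the program, on must hold.
Before b := z: on
Before assert y or (not z): (y or (not z)) and on
Answer: WP = (y or (not z)) and on


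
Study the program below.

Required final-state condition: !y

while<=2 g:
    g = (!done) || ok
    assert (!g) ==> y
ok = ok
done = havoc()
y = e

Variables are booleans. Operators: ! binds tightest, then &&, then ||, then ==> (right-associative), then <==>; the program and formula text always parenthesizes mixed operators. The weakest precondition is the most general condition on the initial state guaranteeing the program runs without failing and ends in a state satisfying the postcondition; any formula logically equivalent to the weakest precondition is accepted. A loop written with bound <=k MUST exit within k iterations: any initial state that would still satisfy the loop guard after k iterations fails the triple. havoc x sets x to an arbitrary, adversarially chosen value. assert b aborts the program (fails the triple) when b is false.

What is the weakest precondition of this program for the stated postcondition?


Working backward. After the program, !y must hold.
Before y := e: !e
Before havoc done: !e
Before ok := ok: !e
Before the loop (bound <=2), unroll the exhaustion recursion (WP_0 = exit-now case; WP_j = one more guarded iteration, up to j = 2):
  WP_0: (!g) && (!e)
  WP_1: (g ==> (((!((!done) || ok)) ==> y) && (!((!done) || ok)) && (!e))) && ((!g) ==> (!e))
  WP_2: (g ==> (((!((!done) || ok)) ==> y) && (((!done) || ok) ==> (((!((!done) || ok)) ==> y) && (!((!done) || ok)) && (!e))) && ((!((!done) || ok)) ==> (!e)))) && ((!g) ==> (!e))
So before the loop: (g ==> (((!((!done) || ok)) ==> y) && (((!done) || ok) ==> (((!((!done) || ok)) ==> y) && (!((!done) || ok)) && (!e))) && ((!((!done) || ok)) ==> (!e)))) && ((!g) ==> (!e))
Answer: WP = (g ==> (((!((!done) || ok)) ==> y) && (((!done) || ok) ==> (((!((!done) || ok)) ==> y) && (!((!done) || ok)) && (!e))) && ((!((!done) || ok)) ==> (!e)))) && ((!g) ==> (!e))


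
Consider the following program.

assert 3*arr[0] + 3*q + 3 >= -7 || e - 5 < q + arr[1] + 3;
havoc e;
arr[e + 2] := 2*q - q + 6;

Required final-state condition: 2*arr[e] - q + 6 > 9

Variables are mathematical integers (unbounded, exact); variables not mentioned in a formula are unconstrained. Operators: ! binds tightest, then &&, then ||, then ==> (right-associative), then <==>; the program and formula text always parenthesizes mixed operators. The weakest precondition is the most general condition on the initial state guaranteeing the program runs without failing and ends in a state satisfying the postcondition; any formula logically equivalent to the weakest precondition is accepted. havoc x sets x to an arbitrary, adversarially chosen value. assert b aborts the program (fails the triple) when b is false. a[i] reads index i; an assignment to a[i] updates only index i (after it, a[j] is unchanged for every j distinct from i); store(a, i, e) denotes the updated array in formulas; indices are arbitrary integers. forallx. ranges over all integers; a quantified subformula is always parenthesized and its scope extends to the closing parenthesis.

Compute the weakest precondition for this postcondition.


Working backward. After the program, the postcondition 2*arr[e] - q + 6 > 9 must hold; in canonical form it is 2*arr[e] > q + 3.
Before arr[e + 2] := 2*q - q + 6: 2*store(arr, e + 2, q + 6)[e] > q + 3
Before havoc e: forall e_1. 2*store(arr, e_1 + 2, q + 6)[e_1] > q + 3
Before assert 3*arr[0] + 3*q + 3 >= -7 || e - 5 < q + arr[1] + 3: (3*arr[0] + 3*q >= -10 || e < arr[1] + q + 8) && (forall e_1. 2*store(arr, e_1 + 2, q + 6)[e_1] > q + 3)
Answer: WP = (3*arr[0] + 3*q >= -10 || e < arr[1] + q + 8) && (forall e_1. 2*store(arr, e_1 + 2, q + 6)[e_1] > q + 3)


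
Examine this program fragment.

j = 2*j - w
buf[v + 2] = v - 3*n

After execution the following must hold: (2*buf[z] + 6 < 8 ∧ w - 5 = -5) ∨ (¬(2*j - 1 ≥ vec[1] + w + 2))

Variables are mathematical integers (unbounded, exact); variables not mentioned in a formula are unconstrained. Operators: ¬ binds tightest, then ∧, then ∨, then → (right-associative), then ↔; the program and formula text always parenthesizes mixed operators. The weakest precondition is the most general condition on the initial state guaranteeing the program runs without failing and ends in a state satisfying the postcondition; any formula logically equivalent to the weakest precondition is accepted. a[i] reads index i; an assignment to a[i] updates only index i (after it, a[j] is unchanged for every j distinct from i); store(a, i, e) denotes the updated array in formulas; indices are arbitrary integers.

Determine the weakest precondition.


Working backward. After the program, the postcondition (2*buf[z] + 6 < 8 ∧ w - 5 = -5) ∨ (¬(2*j - 1 ≥ vec[1] + w + 2)) must hold; in canonical form it is (2*buf[z] < 2 ∧ w = 0) ∨ (¬(2*j ≥ vec[1] + w + 3)).
Before buf[v + 2] := v - 3*n: (2*store(buf, v + 2, -3*n + v)[z] < 2 ∧ w = 0) ∨ (¬(2*j ≥ vec[1] + w + 3))
Before j := 2*j - w: (2*store(buf, v + 2, -3*n + v)[z] < 2 ∧ w = 0) ∨ (¬(4*j ≥ vec[1] + 3*w + 3))
Answer: WP = (2*store(buf, v + 2, -3*n + v)[z] < 2 ∧ w = 0) ∨ (¬(4*j ≥ vec[1] + 3*w + 3))
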